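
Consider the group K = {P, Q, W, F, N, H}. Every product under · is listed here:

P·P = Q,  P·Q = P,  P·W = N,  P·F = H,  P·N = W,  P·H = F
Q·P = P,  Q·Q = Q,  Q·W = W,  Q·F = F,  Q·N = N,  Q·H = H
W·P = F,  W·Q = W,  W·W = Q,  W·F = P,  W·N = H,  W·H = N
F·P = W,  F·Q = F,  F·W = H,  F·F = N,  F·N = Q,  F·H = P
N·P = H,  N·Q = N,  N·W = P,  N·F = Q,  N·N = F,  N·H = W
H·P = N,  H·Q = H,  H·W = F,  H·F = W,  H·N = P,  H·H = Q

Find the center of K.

{Q}

An element z is central iff its row equals its column in the table.
For W: W·N = H ≠ P = N·W, so W ∉ Z.
Checking each element this way leaves Z(K) = {Q}.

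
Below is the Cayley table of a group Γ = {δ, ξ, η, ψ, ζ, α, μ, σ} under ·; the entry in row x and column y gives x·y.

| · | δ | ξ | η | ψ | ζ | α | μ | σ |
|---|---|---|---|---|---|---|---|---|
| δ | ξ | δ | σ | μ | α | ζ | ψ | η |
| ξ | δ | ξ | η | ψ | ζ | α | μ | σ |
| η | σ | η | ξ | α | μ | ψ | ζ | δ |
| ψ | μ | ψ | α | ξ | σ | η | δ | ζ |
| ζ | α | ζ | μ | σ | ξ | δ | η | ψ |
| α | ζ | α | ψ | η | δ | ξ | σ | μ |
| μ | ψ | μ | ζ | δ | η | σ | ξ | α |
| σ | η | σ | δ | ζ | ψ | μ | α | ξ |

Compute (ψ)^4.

ψ^1 = ψ
ψ^2 = ψ·ψ = ξ
ψ^3 = ξ·ψ = ψ
ψ^4 = ψ·ψ = ξ

ξ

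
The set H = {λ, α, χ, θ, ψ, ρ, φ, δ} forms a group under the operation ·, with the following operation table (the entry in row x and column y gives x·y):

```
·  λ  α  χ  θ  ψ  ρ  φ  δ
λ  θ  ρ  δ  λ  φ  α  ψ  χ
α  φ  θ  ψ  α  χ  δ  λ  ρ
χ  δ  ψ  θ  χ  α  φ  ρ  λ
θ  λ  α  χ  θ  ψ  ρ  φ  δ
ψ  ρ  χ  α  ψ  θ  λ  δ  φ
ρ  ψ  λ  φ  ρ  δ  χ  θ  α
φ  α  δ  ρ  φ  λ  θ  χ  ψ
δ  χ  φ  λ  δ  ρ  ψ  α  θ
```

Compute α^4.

θ

α^1 = α
α^2 = α·α = θ
α^3 = θ·α = α
α^4 = α·α = θ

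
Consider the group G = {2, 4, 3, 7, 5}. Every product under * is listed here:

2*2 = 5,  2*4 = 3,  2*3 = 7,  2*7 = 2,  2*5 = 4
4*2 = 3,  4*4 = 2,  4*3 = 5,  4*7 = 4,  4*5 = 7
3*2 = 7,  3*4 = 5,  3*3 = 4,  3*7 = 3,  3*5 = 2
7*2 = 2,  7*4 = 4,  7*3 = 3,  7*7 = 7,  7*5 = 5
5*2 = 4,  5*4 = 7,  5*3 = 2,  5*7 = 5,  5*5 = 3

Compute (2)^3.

4

2^1 = 2
2^2 = 2*2 = 5
2^3 = 5*2 = 4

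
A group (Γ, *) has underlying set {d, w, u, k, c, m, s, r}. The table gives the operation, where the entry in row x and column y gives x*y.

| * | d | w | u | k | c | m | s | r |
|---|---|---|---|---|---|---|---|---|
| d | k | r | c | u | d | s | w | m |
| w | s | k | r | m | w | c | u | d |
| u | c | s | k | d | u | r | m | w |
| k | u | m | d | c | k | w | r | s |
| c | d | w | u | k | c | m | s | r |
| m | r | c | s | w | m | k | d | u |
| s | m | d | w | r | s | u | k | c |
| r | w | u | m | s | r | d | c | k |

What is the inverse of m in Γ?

First locate the identity: row c matches the header, so c is the identity.
Scan row m for c: m*w = c. Hence m^(-1) = w.
(Structurally, Γ here is isomorphic to the quaternion group Q_8.)

w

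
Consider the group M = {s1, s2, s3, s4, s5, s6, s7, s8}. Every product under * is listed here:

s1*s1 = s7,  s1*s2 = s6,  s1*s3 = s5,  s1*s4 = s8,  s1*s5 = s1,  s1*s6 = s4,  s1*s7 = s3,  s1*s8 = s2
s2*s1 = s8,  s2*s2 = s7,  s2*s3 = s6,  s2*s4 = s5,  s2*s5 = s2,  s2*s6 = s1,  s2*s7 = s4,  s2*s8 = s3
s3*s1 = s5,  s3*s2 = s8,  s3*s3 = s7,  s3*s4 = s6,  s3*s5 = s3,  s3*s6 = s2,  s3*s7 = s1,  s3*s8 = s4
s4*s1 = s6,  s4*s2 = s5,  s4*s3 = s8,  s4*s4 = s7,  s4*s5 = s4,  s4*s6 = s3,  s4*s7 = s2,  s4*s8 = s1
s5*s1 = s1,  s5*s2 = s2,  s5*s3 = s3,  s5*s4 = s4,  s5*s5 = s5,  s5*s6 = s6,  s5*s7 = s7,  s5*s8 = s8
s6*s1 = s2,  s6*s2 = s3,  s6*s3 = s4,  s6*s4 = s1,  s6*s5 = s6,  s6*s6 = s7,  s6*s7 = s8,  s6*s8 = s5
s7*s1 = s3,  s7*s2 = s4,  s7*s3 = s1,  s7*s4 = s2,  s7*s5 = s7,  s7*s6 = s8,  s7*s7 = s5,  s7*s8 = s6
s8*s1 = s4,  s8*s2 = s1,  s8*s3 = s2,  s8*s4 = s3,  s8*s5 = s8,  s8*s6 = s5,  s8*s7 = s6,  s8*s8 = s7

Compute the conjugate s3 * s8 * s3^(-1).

s6

The identity is s5. In row s3, the entry s5 sits in column s1, so s3^(-1) = s1.
s3 * s8 = s4
s4 * s1 = s6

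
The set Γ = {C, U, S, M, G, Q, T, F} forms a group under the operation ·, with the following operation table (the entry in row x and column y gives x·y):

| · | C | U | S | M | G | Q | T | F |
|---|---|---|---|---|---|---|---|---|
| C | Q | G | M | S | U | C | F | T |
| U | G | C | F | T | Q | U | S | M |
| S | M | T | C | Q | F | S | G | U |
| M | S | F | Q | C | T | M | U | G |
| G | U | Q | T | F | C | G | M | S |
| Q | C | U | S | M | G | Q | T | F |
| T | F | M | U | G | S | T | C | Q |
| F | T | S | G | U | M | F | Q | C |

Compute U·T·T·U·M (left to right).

U·T = S
S·T = G
G·U = Q
Q·M = M

M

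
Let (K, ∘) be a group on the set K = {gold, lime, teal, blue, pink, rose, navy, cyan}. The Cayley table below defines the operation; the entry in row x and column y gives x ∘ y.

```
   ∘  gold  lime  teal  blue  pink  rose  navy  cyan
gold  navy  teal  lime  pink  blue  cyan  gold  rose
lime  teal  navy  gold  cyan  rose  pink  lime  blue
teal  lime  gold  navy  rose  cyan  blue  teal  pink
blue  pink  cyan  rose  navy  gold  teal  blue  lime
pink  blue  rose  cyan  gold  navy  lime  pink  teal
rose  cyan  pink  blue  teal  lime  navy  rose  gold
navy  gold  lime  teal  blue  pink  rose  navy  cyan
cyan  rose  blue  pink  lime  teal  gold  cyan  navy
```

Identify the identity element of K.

The identity e satisfies e ∘ x = x for all x, so its row in the table reproduces the column headers.
Row navy reads: gold, lime, teal, blue, pink, rose, navy, cyan — exactly the header order. So navy is the identity.
(Structurally, K here is isomorphic to the elementary abelian group (Z_2)^3.)

navy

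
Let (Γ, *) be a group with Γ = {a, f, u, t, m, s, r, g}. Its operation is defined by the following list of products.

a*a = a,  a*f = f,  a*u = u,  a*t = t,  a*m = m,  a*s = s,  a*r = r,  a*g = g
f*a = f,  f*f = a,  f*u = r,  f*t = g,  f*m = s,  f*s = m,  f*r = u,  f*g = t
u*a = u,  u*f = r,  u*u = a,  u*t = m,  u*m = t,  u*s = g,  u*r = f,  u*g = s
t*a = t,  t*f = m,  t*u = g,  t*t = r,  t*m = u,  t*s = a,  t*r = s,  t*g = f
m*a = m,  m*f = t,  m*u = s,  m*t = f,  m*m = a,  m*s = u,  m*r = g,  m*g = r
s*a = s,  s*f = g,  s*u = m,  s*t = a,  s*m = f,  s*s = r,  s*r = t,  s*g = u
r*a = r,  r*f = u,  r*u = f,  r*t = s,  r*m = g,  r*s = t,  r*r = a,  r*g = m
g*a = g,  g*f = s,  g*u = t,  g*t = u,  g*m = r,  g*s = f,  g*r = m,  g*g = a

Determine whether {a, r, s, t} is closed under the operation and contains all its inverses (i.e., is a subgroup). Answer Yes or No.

{a, r, s, t} contains the identity a.
Checking products: every product of two elements of {a, r, s, t} (read from the table) lies in {a, r, s, t}, so the set is closed.
In a finite group, a nonempty closed subset is a subgroup. So {a, r, s, t} ≤ Γ.

Yes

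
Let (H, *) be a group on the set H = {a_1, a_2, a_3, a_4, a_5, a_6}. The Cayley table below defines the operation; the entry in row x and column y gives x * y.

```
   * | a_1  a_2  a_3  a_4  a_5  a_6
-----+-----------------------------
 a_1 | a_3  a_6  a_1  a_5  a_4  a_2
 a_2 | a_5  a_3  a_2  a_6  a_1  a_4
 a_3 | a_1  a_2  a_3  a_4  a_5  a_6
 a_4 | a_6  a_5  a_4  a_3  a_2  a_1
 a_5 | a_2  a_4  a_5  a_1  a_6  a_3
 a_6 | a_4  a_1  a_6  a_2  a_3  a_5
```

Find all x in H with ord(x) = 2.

{a_1, a_2, a_4}

Identity is a_3. Compute the order of each non-identity element by repeated multiplication:
  a_1: a_1 → a_3  (order 2)
  a_2: a_2 → a_3  (order 2)
  a_4: a_4 → a_3  (order 2)
  a_5: a_5 → a_6 → a_3  (order 3)
  a_6: a_6 → a_5 → a_3  (order 3)
Elements of order 2: {a_1, a_2, a_4}.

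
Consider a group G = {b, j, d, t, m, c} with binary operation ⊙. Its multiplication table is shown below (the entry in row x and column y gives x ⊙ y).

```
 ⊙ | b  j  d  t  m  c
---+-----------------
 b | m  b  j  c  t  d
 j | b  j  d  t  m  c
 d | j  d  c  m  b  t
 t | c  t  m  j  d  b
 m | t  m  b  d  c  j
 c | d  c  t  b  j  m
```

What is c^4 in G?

c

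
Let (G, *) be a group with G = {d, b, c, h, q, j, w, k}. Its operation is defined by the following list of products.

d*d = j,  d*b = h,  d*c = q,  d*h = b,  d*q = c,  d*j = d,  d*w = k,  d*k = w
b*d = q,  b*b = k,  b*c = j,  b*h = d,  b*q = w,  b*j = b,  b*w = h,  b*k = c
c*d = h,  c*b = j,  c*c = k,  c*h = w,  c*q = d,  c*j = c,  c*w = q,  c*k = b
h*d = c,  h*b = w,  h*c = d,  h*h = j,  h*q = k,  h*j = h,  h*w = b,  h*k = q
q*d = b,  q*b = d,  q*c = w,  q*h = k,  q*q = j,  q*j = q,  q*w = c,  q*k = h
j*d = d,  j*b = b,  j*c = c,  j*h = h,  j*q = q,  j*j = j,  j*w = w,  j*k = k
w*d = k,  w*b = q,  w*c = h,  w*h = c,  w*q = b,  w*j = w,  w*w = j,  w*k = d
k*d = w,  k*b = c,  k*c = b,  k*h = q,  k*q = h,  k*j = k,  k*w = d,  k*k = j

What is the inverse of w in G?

w

First locate the identity: row j matches the header, so j is the identity.
Scan row w for j: w*w = j. Hence w^(-1) = w.
(Structurally, G here is isomorphic to the dihedral group D_4.)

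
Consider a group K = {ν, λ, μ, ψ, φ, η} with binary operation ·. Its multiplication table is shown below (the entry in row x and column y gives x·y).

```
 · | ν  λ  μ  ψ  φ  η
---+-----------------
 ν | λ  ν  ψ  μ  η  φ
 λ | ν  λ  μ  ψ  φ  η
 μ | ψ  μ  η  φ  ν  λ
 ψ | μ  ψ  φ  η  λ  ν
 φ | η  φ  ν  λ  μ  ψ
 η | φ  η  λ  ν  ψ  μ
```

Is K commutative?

Check whether the table is symmetric across its main diagonal.
Every entry (row x, col y) equals the entry (row y, col x), so K is abelian.

Yes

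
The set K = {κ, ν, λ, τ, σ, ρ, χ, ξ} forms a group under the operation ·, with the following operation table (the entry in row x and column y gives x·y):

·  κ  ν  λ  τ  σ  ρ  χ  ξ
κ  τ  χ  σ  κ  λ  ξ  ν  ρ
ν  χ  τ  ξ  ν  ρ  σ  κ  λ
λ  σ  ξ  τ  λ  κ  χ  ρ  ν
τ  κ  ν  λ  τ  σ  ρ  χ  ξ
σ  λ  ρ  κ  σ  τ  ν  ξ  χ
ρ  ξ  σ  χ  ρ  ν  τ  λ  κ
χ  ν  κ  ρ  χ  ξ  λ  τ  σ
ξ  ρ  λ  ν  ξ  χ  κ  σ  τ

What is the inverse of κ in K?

First locate the identity: row τ matches the header, so τ is the identity.
Scan row κ for τ: κ·κ = τ. Hence κ^(-1) = κ.

κ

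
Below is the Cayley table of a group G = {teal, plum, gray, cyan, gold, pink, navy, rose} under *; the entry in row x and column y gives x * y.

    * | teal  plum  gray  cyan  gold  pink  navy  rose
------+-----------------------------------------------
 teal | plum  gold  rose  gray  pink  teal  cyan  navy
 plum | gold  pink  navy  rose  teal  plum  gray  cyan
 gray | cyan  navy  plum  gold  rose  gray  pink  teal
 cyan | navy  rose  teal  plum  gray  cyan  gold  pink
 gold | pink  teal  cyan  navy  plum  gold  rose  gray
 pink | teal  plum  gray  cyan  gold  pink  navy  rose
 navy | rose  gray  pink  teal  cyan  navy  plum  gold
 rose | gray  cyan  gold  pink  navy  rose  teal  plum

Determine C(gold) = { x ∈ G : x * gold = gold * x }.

Compare row gold with column gold entry by entry.
plum * gold = teal = gold * plum, so plum commutes with gold.
cyan * gold = gray but gold * cyan = navy, so cyan does not.
Collecting the elements that commute with gold: C(gold) = {gold, pink, plum, teal}.

{gold, pink, plum, teal}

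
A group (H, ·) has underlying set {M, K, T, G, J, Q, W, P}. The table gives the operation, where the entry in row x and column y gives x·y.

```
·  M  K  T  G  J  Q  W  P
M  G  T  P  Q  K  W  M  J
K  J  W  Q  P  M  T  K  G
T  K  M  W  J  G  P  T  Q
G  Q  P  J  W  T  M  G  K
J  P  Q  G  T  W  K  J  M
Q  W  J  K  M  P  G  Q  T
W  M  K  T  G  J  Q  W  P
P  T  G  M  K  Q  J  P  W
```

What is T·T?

Read row T, column T: T·T = W.
(Structurally, H here is isomorphic to the dihedral group D_4.)

W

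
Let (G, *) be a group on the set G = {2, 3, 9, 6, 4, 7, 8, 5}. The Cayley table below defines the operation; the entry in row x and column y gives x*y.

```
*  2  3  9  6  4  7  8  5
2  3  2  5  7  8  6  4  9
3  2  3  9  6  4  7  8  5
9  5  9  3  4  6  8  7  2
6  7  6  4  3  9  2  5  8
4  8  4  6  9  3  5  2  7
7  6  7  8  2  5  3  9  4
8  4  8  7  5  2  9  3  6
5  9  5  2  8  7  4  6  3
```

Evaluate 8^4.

3

8^1 = 8
8^2 = 8*8 = 3
8^3 = 3*8 = 8
8^4 = 8*8 = 3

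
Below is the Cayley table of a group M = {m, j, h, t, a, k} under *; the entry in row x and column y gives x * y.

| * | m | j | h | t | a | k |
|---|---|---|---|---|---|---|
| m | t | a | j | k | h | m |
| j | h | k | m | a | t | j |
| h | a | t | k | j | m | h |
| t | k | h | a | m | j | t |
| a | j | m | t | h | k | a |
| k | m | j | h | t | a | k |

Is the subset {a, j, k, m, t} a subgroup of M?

No

t * j = h, which is not in {a, j, k, m, t}.
The subset is not closed under *, so it is not a subgroup.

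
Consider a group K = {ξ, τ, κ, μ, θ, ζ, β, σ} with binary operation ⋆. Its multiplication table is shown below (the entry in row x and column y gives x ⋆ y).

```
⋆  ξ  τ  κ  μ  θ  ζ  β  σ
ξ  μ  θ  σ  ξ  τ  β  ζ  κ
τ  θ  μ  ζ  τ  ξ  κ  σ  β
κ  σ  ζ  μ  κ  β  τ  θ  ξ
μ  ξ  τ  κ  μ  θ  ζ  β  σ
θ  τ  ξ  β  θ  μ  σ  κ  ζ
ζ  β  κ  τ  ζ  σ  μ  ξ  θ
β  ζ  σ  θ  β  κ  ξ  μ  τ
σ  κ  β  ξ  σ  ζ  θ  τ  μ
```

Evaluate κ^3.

κ

κ^1 = κ
κ^2 = κ ⋆ κ = μ
κ^3 = μ ⋆ κ = κ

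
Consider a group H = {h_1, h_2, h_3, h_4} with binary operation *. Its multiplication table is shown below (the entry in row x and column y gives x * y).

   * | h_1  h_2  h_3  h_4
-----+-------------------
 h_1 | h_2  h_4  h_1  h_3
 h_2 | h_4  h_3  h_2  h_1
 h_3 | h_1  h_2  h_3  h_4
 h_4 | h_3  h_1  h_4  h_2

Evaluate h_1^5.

h_1

h_1^1 = h_1
h_1^2 = h_1 * h_1 = h_2
h_1^3 = h_2 * h_1 = h_4
h_1^4 = h_4 * h_1 = h_3
h_1^5 = h_3 * h_1 = h_1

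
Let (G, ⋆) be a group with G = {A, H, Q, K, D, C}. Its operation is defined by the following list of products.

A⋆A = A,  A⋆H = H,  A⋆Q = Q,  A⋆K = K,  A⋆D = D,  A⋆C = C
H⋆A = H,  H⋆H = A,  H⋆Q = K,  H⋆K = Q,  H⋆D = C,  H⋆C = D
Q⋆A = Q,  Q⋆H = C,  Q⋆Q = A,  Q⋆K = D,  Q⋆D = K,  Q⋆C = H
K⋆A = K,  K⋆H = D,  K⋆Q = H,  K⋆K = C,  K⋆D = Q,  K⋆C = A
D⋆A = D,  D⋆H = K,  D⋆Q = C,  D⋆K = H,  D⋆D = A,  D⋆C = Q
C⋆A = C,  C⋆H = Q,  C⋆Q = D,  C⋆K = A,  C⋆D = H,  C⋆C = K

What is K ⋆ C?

A

Read row K, column C: K ⋆ C = A.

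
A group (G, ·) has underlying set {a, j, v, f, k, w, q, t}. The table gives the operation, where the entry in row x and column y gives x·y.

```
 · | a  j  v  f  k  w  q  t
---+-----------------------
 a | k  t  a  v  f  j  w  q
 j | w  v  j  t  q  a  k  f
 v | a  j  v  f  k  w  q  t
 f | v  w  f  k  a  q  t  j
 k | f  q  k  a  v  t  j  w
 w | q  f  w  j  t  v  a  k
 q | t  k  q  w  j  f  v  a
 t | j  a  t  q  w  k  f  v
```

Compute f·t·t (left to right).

f·t = j
j·t = f

f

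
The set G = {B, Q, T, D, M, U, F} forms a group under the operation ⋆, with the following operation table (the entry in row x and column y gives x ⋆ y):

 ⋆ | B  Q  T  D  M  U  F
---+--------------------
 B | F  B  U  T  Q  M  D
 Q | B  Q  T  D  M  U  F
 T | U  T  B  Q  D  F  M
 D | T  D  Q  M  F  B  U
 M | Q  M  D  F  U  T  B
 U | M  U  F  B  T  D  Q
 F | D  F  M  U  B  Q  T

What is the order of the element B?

7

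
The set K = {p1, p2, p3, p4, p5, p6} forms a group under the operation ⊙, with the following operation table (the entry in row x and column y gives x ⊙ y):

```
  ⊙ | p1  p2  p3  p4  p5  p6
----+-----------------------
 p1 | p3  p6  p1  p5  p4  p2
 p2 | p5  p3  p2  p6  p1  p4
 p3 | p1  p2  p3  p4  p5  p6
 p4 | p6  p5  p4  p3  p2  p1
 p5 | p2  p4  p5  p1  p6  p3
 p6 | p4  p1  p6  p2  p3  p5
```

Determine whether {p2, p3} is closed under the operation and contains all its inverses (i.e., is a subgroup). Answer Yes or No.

{p2, p3} contains the identity p3.
Checking products: every product of two elements of {p2, p3} (read from the table) lies in {p2, p3}, so the set is closed.
In a finite group, a nonempty closed subset is a subgroup. So {p2, p3} ≤ K.
(Structurally, K here is isomorphic to the symmetric group S_3.)

Yes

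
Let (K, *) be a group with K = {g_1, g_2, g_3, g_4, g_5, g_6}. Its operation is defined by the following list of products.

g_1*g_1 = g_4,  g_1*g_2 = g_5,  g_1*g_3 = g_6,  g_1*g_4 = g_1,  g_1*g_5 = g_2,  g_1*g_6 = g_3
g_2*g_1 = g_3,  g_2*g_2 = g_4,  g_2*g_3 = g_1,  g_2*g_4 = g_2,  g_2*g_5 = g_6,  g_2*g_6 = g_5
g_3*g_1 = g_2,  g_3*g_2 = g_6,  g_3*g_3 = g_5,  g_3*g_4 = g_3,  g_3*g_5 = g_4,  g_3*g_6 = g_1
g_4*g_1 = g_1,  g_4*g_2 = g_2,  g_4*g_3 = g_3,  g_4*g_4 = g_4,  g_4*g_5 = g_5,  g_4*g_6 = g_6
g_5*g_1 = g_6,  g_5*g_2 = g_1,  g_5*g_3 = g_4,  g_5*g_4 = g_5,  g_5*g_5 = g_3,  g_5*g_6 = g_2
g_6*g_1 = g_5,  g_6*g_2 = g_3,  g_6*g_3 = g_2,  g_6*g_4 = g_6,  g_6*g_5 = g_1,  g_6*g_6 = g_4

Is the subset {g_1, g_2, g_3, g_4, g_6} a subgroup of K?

g_3*g_3 = g_5, which is not in {g_1, g_2, g_3, g_4, g_6}.
The subset is not closed under *, so it is not a subgroup.

No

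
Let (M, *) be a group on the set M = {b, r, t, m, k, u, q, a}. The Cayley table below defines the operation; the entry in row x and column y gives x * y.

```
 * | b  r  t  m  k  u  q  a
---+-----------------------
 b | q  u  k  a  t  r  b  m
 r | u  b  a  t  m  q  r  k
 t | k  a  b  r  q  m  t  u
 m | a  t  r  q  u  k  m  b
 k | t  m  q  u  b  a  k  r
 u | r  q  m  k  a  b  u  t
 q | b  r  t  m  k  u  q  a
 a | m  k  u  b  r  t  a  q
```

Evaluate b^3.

b^1 = b
b^2 = b * b = q
b^3 = q * b = b

b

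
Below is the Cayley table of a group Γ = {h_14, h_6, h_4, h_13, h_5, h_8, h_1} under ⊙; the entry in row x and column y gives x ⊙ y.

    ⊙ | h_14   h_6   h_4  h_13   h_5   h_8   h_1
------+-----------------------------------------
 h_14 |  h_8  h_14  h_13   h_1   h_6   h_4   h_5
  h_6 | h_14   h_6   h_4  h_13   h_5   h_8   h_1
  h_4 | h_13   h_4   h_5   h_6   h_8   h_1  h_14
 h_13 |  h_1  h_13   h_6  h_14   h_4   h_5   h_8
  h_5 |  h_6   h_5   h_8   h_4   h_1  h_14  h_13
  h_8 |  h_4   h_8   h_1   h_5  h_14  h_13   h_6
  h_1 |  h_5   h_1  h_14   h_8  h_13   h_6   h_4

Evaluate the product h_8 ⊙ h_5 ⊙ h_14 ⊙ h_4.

h_8 ⊙ h_5 = h_14
h_14 ⊙ h_14 = h_8
h_8 ⊙ h_4 = h_1

h_1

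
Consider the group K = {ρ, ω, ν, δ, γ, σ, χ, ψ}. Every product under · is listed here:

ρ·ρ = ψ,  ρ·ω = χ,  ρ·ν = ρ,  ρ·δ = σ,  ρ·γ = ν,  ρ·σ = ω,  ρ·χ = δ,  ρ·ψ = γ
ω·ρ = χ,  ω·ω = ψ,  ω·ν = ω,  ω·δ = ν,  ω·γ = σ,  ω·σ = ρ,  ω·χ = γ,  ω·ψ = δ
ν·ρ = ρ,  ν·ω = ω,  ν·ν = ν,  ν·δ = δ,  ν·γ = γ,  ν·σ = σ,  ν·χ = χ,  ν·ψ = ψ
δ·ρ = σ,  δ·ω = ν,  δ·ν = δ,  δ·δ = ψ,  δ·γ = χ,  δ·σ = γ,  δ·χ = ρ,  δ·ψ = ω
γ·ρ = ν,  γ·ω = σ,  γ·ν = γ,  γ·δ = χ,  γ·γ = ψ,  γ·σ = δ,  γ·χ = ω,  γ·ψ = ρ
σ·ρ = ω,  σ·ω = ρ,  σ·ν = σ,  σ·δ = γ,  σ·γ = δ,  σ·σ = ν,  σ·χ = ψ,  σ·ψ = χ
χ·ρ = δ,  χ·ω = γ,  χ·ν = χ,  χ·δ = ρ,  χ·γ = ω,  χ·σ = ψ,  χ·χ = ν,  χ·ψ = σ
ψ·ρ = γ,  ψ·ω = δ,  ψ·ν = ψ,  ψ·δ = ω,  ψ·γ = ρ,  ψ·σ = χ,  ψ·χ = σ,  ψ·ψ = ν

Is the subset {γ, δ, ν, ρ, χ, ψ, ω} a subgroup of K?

ρ·δ = σ, which is not in {γ, δ, ν, ρ, χ, ψ, ω}.
The subset is not closed under ·, so it is not a subgroup.

No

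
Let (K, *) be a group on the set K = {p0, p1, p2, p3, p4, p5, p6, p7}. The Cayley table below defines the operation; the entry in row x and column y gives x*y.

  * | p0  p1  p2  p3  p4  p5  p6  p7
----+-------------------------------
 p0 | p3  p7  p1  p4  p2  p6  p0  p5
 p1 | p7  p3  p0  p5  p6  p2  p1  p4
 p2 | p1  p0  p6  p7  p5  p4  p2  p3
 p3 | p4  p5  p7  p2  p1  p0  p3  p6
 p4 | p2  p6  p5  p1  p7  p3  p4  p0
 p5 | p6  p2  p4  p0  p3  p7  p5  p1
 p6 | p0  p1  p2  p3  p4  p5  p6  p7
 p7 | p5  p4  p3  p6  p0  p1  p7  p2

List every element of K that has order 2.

{p2}

Identity is p6. Compute the order of each non-identity element by repeated multiplication:
  p0: p0 → p3 → p4 → p2 → p1 → p7 → p5 → p6  (order 8)
  p1: p1 → p3 → p5 → p2 → p0 → p7 → p4 → p6  (order 8)
  p2: p2 → p6  (order 2)
  p3: p3 → p2 → p7 → p6  (order 4)
  p4: p4 → p7 → p0 → p2 → p5 → p3 → p1 → p6  (order 8)
  p5: p5 → p7 → p1 → p2 → p4 → p3 → p0 → p6  (order 8)
  p7: p7 → p2 → p3 → p6  (order 4)
Elements of order 2: {p2}.
(Structurally, K here is isomorphic to the cyclic group Z_8.)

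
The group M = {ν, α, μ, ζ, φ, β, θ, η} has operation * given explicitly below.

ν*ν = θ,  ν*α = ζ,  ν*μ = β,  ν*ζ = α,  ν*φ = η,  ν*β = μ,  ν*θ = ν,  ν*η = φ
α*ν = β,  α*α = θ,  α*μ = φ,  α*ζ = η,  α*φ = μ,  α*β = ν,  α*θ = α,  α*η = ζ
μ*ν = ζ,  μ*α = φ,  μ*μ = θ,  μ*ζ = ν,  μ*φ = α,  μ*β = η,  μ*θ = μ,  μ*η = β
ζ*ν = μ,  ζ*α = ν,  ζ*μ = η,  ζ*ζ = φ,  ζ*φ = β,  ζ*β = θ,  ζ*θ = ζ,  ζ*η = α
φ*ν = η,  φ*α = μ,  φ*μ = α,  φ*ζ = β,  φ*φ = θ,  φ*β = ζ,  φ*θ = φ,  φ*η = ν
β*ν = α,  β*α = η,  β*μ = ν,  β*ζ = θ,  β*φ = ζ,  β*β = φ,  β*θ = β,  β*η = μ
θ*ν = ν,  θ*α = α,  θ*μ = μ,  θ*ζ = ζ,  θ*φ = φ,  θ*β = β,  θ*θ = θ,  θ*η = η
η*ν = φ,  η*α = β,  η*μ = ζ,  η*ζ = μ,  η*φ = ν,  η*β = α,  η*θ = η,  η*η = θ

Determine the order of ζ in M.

4

The identity element is θ (its row matches the header).
ζ^1 = ζ
ζ^2 = ζ*ζ = φ
ζ^3 = φ*ζ = β
ζ^4 = β*ζ = θ
The first power of ζ equal to the identity is ζ^4, so ord(ζ) = 4.
(Structurally, M here is isomorphic to the dihedral group D_4.)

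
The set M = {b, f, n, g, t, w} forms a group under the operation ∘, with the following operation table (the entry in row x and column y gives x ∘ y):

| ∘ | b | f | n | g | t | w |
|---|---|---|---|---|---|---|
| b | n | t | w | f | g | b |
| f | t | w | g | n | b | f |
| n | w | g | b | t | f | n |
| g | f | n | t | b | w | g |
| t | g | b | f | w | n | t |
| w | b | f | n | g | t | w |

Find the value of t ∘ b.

Read row t, column b: t ∘ b = g.

g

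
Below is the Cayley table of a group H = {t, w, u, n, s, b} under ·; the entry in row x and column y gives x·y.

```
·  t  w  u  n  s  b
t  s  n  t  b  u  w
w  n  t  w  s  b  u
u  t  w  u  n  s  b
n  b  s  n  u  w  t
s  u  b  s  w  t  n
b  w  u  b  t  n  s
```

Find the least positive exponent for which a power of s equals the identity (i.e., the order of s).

3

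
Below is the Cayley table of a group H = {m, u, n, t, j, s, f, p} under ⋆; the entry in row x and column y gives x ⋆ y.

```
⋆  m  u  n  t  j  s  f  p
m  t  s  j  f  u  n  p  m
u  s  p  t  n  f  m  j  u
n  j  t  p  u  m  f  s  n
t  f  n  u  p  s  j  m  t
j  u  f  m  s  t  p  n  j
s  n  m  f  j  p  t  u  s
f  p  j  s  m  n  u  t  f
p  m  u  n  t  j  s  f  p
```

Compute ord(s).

4

The identity element is p (its row matches the header).
s^1 = s
s^2 = s ⋆ s = t
s^3 = t ⋆ s = j
s^4 = j ⋆ s = p
The first power of s equal to the identity is s^4, so ord(s) = 4.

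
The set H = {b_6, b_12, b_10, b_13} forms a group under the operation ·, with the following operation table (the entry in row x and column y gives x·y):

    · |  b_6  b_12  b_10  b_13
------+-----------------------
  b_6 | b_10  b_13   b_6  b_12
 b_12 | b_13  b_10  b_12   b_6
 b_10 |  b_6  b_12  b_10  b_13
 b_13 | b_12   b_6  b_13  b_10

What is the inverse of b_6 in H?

b_6

First locate the identity: row b_10 matches the header, so b_10 is the identity.
Scan row b_6 for b_10: b_6·b_6 = b_10. Hence b_6^(-1) = b_6.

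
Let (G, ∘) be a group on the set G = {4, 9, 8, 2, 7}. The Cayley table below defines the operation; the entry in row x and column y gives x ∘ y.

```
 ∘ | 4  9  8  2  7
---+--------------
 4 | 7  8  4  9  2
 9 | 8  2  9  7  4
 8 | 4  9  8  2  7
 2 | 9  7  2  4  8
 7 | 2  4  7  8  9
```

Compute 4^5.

4^1 = 4
4^2 = 4 ∘ 4 = 7
4^3 = 7 ∘ 4 = 2
4^4 = 2 ∘ 4 = 9
4^5 = 9 ∘ 4 = 8

8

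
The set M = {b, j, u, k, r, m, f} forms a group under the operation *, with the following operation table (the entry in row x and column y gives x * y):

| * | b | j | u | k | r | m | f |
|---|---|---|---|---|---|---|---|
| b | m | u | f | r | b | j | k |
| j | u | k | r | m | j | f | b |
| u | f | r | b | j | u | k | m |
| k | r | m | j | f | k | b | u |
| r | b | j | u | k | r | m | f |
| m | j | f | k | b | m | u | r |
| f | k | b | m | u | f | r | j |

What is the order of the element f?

7

The identity element is r (its row matches the header).
f^1 = f
f^2 = f * f = j
f^3 = j * f = b
f^4 = b * f = k
f^5 = k * f = u
f^6 = u * f = m
f^7 = m * f = r
The first power of f equal to the identity is f^7, so ord(f) = 7.
(Structurally, M here is isomorphic to the cyclic group Z_7.)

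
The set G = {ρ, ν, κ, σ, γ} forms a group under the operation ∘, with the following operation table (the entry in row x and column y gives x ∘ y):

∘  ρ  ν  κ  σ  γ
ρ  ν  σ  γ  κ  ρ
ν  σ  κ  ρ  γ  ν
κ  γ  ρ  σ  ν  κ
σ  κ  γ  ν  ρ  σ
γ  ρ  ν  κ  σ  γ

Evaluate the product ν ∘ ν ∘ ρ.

γ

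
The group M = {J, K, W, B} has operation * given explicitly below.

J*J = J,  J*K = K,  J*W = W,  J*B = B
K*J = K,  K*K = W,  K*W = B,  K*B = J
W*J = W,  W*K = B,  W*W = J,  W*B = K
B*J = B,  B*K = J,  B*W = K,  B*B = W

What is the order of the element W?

The identity element is J (its row matches the header).
W^1 = W
W^2 = W * W = J
The first power of W equal to the identity is W^2, so ord(W) = 2.

2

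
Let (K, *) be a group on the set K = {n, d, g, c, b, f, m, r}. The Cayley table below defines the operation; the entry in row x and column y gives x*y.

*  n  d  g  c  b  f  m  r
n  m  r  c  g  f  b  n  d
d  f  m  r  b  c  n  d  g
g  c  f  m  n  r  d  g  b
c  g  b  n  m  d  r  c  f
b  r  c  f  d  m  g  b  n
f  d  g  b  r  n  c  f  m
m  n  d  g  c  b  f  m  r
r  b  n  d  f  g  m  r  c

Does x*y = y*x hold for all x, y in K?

f*n = d but n*f = b.
Since f and n do not commute, K is not abelian.

No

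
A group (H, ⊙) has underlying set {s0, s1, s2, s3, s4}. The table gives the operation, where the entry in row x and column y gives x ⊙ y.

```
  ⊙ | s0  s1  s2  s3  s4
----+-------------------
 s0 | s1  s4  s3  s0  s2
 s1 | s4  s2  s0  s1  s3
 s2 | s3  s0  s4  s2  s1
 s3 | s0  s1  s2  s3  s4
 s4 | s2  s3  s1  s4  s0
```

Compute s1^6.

s1

s1^1 = s1
s1^2 = s1 ⊙ s1 = s2
s1^3 = s2 ⊙ s1 = s0
s1^4 = s0 ⊙ s1 = s4
s1^5 = s4 ⊙ s1 = s3
s1^6 = s3 ⊙ s1 = s1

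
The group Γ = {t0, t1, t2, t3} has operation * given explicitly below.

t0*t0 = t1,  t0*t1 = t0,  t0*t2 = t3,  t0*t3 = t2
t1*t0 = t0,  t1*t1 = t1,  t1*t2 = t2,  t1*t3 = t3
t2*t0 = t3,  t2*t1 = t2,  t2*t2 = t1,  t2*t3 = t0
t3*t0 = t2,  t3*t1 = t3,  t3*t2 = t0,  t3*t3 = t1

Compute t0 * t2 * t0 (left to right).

t2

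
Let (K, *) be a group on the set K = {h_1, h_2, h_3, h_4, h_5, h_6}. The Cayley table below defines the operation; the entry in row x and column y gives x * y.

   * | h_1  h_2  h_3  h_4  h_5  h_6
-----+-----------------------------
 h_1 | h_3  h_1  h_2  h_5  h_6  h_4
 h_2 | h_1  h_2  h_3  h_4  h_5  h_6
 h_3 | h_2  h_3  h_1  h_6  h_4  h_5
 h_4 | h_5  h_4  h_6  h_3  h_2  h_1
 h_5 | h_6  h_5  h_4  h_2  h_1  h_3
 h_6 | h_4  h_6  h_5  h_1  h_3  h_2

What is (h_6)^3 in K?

h_6^1 = h_6
h_6^2 = h_6 * h_6 = h_2
h_6^3 = h_2 * h_6 = h_6
(Structurally, K here is isomorphic to the cyclic group Z_6.)

h_6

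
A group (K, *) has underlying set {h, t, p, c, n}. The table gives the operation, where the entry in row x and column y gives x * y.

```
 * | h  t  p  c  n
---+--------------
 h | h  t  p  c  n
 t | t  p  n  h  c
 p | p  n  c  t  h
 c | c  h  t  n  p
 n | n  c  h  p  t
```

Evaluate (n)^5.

h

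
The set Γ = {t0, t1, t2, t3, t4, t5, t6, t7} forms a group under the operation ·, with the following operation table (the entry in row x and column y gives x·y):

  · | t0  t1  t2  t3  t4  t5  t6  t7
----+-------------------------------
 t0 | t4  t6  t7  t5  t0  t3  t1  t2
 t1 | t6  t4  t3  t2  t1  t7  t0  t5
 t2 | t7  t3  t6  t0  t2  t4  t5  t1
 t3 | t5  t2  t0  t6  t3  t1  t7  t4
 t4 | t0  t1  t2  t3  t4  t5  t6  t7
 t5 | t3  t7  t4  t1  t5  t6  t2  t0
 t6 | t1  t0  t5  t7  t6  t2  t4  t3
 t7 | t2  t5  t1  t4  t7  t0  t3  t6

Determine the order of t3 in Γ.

4

The identity element is t4 (its row matches the header).
t3^1 = t3
t3^2 = t3·t3 = t6
t3^3 = t6·t3 = t7
t3^4 = t7·t3 = t4
The first power of t3 equal to the identity is t3^4, so ord(t3) = 4.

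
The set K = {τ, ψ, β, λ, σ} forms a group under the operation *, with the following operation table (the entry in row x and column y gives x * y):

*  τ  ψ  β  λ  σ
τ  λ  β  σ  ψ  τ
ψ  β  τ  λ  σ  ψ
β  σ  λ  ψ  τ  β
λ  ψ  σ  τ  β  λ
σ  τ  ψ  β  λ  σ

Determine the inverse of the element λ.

ψ

First locate the identity: row σ matches the header, so σ is the identity.
Scan row λ for σ: λ * ψ = σ. Hence λ^(-1) = ψ.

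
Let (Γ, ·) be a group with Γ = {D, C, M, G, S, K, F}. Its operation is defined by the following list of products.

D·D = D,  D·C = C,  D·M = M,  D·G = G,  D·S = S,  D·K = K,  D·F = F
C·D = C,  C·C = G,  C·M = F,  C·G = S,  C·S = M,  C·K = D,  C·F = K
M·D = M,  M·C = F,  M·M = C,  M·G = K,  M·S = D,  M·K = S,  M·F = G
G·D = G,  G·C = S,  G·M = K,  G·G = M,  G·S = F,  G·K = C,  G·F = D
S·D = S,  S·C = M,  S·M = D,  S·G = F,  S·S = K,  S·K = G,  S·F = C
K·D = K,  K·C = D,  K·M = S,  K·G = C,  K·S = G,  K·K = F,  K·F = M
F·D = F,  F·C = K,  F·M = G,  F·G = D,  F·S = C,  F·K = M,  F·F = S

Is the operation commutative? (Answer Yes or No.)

Yes

Check whether the table is symmetric across its main diagonal.
Every entry (row x, col y) equals the entry (row y, col x), so Γ is abelian.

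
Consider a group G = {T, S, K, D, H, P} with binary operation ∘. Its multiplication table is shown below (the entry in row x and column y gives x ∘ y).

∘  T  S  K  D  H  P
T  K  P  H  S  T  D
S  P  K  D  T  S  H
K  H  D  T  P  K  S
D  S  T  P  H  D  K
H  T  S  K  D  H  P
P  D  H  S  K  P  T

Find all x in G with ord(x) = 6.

Identity is H. Compute the order of each non-identity element by repeated multiplication:
  T: T → K → H  (order 3)
  S: S → K → D → T → P → H  (order 6)
  K: K → T → H  (order 3)
  D: D → H  (order 2)
  P: P → T → D → K → S → H  (order 6)
Elements of order 6: {P, S}.

{P, S}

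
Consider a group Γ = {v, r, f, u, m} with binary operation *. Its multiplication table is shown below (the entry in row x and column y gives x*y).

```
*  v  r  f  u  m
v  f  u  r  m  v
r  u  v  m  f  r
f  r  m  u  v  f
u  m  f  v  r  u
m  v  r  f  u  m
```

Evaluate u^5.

u^1 = u
u^2 = u*u = r
u^3 = r*u = f
u^4 = f*u = v
u^5 = v*u = m

m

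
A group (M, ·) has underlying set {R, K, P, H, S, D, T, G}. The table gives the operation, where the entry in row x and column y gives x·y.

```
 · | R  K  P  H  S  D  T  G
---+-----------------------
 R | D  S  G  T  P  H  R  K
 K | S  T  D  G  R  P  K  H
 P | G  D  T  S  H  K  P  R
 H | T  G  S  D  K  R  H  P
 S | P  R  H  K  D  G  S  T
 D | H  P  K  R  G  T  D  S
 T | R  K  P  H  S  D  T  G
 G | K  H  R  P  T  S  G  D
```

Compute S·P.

H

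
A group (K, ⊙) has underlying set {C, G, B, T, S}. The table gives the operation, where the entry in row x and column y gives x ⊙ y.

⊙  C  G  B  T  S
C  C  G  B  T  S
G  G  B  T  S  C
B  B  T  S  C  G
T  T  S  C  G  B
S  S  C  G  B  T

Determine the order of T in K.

5

The identity element is C (its row matches the header).
T^1 = T
T^2 = T ⊙ T = G
T^3 = G ⊙ T = S
T^4 = S ⊙ T = B
T^5 = B ⊙ T = C
The first power of T equal to the identity is T^5, so ord(T) = 5.
(Structurally, K here is isomorphic to the cyclic group Z_5.)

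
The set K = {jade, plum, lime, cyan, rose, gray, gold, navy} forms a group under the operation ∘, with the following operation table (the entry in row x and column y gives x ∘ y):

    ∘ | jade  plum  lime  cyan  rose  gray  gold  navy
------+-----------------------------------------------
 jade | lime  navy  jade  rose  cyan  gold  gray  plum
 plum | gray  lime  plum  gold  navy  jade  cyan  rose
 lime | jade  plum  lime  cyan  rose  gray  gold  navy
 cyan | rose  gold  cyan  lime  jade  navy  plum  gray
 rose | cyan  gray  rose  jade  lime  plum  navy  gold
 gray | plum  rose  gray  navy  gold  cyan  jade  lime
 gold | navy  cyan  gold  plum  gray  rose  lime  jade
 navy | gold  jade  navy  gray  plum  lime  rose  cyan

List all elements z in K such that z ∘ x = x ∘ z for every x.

An element z is central iff its row equals its column in the table.
For gray: gray ∘ rose = gold ≠ plum = rose ∘ gray, so gray ∉ Z.
Checking each element this way leaves Z(K) = {cyan, lime}.

{cyan, lime}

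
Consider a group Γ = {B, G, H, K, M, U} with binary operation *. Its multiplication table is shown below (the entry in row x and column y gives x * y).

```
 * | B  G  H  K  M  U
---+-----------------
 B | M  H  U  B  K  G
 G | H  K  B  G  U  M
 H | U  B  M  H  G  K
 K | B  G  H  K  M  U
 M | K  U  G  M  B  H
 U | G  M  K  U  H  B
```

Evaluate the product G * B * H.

M

G * B = H
H * H = M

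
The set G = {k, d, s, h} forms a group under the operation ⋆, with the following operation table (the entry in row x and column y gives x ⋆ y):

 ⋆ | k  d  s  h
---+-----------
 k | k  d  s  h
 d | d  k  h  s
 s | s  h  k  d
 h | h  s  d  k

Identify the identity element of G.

The identity e satisfies e ⋆ x = x for all x, so its row in the table reproduces the column headers.
Row k reads: k, d, s, h — exactly the header order. So k is the identity.

k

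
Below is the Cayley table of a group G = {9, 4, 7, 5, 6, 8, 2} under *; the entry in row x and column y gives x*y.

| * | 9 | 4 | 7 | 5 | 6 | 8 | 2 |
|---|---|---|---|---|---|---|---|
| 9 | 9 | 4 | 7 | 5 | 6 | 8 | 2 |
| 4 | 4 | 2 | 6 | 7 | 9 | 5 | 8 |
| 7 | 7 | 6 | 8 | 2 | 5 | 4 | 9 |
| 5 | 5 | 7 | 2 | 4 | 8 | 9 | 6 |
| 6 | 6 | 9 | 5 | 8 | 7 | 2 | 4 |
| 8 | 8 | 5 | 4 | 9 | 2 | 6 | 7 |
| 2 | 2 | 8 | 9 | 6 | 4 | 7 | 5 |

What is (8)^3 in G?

8^1 = 8
8^2 = 8*8 = 6
8^3 = 6*8 = 2

2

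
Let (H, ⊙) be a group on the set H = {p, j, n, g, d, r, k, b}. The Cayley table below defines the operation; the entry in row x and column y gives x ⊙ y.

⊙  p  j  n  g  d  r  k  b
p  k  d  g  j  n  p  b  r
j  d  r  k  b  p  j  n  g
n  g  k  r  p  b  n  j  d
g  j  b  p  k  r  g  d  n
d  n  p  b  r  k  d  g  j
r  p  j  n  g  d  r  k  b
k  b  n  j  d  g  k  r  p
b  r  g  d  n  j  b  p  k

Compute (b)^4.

r

b^1 = b
b^2 = b ⊙ b = k
b^3 = k ⊙ b = p
b^4 = p ⊙ b = r
(Structurally, H here is isomorphic to Z_2 x Z_4.)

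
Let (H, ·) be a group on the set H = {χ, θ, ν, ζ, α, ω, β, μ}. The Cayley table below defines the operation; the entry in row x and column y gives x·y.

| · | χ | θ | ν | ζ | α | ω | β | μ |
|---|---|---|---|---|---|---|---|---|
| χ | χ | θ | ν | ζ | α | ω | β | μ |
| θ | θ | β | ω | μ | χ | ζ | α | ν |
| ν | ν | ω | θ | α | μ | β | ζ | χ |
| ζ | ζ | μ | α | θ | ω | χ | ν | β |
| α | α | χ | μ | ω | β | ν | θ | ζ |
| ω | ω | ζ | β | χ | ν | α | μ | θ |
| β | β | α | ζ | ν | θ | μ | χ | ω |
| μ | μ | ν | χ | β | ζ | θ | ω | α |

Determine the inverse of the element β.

β

First locate the identity: row χ matches the header, so χ is the identity.
Scan row β for χ: β·β = χ. Hence β^(-1) = β.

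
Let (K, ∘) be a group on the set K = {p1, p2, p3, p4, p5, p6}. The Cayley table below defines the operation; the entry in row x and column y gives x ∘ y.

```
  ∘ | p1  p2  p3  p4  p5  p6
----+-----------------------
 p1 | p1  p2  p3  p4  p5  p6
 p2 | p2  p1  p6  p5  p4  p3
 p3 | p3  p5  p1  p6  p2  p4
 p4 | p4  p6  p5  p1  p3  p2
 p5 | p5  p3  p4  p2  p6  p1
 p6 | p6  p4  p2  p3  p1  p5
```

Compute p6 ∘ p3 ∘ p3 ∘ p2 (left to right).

p6 ∘ p3 = p2
p2 ∘ p3 = p6
p6 ∘ p2 = p4

p4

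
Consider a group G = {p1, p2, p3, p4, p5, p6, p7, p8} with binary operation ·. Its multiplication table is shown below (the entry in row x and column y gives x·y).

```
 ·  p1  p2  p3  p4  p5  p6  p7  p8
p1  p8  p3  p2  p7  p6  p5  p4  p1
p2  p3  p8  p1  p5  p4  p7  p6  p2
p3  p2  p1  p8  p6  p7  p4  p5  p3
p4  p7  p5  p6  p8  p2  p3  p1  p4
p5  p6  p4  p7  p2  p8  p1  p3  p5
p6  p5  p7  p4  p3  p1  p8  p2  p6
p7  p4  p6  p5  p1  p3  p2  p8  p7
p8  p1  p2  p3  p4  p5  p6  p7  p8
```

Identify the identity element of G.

The identity e satisfies e·x = x for all x, so its row in the table reproduces the column headers.
Row p8 reads: p1, p2, p3, p4, p5, p6, p7, p8 — exactly the header order. So p8 is the identity.

p8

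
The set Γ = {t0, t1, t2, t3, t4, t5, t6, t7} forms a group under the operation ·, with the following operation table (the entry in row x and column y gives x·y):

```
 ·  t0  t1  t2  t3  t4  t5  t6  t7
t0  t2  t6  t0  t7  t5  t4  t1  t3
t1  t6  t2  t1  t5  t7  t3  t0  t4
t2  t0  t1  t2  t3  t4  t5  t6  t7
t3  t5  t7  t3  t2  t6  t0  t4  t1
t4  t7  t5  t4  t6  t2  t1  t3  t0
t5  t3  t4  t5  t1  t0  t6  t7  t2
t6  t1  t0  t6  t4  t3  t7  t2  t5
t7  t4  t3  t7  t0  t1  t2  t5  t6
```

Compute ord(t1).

2

The identity element is t2 (its row matches the header).
t1^1 = t1
t1^2 = t1·t1 = t2
The first power of t1 equal to the identity is t1^2, so ord(t1) = 2.
(Structurally, Γ here is isomorphic to the dihedral group D_4.)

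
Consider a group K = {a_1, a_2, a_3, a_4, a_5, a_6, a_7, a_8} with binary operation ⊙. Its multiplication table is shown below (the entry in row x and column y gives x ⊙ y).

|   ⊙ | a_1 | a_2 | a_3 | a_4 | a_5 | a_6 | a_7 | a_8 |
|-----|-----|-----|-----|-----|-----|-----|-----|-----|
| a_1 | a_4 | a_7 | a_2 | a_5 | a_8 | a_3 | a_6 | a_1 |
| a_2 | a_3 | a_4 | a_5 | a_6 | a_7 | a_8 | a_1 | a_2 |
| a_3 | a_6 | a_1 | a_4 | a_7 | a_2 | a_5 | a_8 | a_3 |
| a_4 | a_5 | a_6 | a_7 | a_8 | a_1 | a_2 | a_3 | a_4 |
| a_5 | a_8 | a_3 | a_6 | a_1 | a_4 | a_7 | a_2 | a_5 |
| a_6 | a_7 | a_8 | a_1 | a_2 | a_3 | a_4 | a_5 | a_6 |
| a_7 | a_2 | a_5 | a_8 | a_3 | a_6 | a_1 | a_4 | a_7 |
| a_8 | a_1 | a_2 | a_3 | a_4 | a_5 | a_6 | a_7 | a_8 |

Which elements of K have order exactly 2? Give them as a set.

Identity is a_8. Compute the order of each non-identity element by repeated multiplication:
  a_1: a_1 → a_4 → a_5 → a_8  (order 4)
  a_2: a_2 → a_4 → a_6 → a_8  (order 4)
  a_3: a_3 → a_4 → a_7 → a_8  (order 4)
  a_4: a_4 → a_8  (order 2)
  a_5: a_5 → a_4 → a_1 → a_8  (order 4)
  a_6: a_6 → a_4 → a_2 → a_8  (order 4)
  a_7: a_7 → a_4 → a_3 → a_8  (order 4)
Elements of order 2: {a_4}.

{a_4}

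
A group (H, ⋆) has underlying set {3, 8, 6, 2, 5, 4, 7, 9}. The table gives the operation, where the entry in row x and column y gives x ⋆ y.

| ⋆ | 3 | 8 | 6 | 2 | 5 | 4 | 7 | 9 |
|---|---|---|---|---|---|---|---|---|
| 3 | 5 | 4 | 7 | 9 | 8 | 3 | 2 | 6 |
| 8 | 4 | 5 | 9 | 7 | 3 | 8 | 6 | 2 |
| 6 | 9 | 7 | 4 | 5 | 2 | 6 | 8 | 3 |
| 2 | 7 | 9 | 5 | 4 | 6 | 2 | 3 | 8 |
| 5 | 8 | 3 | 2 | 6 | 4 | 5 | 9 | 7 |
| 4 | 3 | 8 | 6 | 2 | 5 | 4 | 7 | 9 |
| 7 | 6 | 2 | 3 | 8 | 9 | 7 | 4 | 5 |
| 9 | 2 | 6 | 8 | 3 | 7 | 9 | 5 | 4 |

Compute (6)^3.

6

6^1 = 6
6^2 = 6 ⋆ 6 = 4
6^3 = 4 ⋆ 6 = 6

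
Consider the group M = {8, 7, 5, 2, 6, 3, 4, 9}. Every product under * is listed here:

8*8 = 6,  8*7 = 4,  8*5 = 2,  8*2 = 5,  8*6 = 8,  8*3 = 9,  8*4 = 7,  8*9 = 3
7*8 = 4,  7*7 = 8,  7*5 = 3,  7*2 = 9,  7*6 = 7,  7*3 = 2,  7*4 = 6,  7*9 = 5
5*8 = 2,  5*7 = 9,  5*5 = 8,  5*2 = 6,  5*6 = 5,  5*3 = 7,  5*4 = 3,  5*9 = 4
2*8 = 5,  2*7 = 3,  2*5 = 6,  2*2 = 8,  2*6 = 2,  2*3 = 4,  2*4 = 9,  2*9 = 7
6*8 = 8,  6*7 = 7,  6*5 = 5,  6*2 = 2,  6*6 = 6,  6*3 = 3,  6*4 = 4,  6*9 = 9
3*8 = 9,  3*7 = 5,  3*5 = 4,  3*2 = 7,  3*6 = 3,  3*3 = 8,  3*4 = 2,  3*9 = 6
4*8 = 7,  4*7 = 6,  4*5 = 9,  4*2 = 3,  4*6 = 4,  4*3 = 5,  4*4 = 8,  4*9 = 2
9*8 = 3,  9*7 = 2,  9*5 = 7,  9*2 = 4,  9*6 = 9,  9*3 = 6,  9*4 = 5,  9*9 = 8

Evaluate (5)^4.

6

5^1 = 5
5^2 = 5 * 5 = 8
5^3 = 8 * 5 = 2
5^4 = 2 * 5 = 6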